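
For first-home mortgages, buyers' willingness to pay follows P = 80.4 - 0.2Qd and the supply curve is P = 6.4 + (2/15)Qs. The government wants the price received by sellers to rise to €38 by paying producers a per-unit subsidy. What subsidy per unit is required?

At a seller price of 38, quantity supplied is -48 + 7.5·38 = 237.
Buyers absorb 237 only when they pay Pb = 80.4 − 0.2·237 = 33.
s = Ps − Pb = 38 − 33 = 5.

Required subsidy s = €5 per unit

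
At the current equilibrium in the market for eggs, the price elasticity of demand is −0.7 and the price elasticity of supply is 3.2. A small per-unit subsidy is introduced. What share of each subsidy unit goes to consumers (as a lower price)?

For a small subsidy around the equilibrium, the benefit split depends on the relative slopes, which at a point are proportional to the elasticities.
Buyer share = εs/(εs + |εd|) = 3.2/(3.2 + 0.7) = 32/39; seller share = |εd|/(εs + |εd|) = 7/39.

Consumer share = 32/39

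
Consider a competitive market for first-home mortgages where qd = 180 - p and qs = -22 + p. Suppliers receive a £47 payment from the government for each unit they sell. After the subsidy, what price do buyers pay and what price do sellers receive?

Buyers pay £77.5; sellers receive £124.5

Pre-subsidy: 180 - p = -22 + p gives p* = 101, q* = 79.
With the subsidy, sellers receive ps = pb + 47 for each unit, where pb is the price buyers pay.
Supply in terms of pb becomes qs = -22 + 1(pb + 47) = 25 + pb. Setting this equal to demand: 180 - pb = 25 + pb, so pb = 77.5.
Sellers receive ps = 77.5 + 47 = 124.5; q' = 180 − 1·77.5 = 102.5.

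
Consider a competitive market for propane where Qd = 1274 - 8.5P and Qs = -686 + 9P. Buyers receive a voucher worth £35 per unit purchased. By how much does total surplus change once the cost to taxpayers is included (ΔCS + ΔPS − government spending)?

Pre-subsidy: 1274 - 8.5P = -686 + 9P gives P* = 112, Q* = 322.
With the rebate, buyers effectively pay Pb = Ps − 35, where Ps is the price sellers receive.
Demand in terms of Ps becomes Qd = 1274 − 8.5(Ps − 35) = 1571.5 - 8.5Ps. Setting this equal to supply: 1571.5 - 8.5Ps = -686 + 9Ps, so Ps = 129.
Buyers pay Pb = 129 − 35 = 94; Q' = -686 + 9·129 = 475.
ΔCS = ½(322 + 475)(112 − 94) = 7173; ΔPS = ½(322 + 475)(129 − 112) = 6774.5.
Government spending = 35 × 475 = 16625.
Net change = 7173 + 6774.5 − 16625 = -2677.5. The loss equals the DWL triangle ½·35·153.

Net change in total surplus = -£2677.5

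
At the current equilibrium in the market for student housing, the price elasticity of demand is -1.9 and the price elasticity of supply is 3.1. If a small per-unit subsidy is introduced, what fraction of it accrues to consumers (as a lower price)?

For a small subsidy around the equilibrium, the benefit split depends on the relative slopes, which at a point are proportional to the elasticities.
Buyer share = εs/(εs + |εd|) = 3.1/(3.1 + 1.9) = 0.62; seller share = |εd|/(εs + |εd|) = 0.38.

Consumer share = 0.62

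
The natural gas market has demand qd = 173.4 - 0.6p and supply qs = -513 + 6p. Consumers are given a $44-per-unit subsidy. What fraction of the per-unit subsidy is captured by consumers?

Pre-subsidy: 173.4 - 0.6p = -513 + 6p gives p* = 104, q* = 111.
With the rebate, buyers effectively pay pb = ps − 44, where ps is the price sellers receive.
Demand in terms of ps becomes qd = 173.4 − 0.6(ps − 44) = 199.8 - 0.6ps. Setting this equal to supply: 199.8 - 0.6ps = -513 + 6ps, so ps = 108.
Buyers pay pb = 108 − 44 = 64; q' = -513 + 6·108 = 135.
Buyers' price falls by p* − pb = 104 − 64 = 40; sellers' price rises by ps − p* = 108 − 104 = 4.
So consumers capture 40/44 = 10/11 of each unit of subsidy.

Consumer share = 10/11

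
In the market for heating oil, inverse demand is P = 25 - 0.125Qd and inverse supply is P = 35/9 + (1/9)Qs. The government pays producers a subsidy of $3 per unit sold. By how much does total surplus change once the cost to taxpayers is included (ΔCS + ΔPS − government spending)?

Net change in total surplus = -324/17

Pre-subsidy: 25 - 0.125Q = 35/9 + (1/9)Q gives Q* = 1520/17 and P* = 235/17.
With the subsidy, sellers receive Ps = Pb + 3 for each unit, where Pb is the price buyers pay.
On the curves, Pb = 25 - 0.125Q and Ps = 35/9 + (1/9)Q; the wedge Ps − Pb = 3 gives 35/9 + (1/9)Q − (25 - 0.125Q) = 3, so Q' = 1736/17.
Then Pb = 25 − 0.125·(1736/17) = 208/17 and Ps = 35/9 + (1/9)·(1736/17) = 259/17.
ΔCS = ½(1520/17 + 1736/17)(235/17 − 208/17) = 43956/289; ΔPS = ½(1520/17 + 1736/17)(259/17 − 235/17) = 39072/289.
Government spending = 3 × 1736/17 = 5208/17.
Net change = 43956/289 + 39072/289 − 5208/17 = -324/17. The loss equals the DWL triangle ½·3·216/17.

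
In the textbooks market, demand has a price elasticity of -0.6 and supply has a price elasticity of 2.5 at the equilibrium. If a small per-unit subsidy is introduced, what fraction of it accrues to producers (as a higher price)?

Producer share = 6/31

For a small subsidy around the equilibrium, the benefit split depends on the relative slopes, which at a point are proportional to the elasticities.
Buyer share = εs/(εs + |εd|) = 2.5/(2.5 + 0.6) = 25/31; seller share = |εd|/(εs + |εd|) = 6/31.
So producers capture 6/31 of the subsidy.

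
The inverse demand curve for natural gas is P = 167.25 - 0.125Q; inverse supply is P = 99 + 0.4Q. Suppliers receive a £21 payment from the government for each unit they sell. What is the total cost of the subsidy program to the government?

Government cost = £3570

Pre-subsidy: 167.25 - 0.125Q = 99 + 0.4Q gives Q* = 130 and P* = 151.
With the subsidy, sellers receive Ps = Pb + 21 for each unit, where Pb is the price buyers pay.
On the curves, Pb = 167.25 - 0.125Q and Ps = 99 + 0.4Q; the wedge Ps − Pb = 21 gives 99 + 0.4Q − (167.25 - 0.125Q) = 21, so Q' = 170.
Then Pb = 167.25 − 0.125·170 = 146 and Ps = 99 + 0.4·170 = 167.
Government outlay = subsidy × quantity = 21 × 170 = 3570.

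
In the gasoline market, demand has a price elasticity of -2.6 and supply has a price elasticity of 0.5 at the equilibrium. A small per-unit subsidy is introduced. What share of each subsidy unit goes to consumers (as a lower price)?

For a small subsidy around the equilibrium, the benefit split depends on the relative slopes, which at a point are proportional to the elasticities.
Buyer share = εs/(εs + |εd|) = 0.5/(0.5 + 2.6) = 5/31; seller share = |εd|/(εs + |εd|) = 26/31.

Consumer share = 5/31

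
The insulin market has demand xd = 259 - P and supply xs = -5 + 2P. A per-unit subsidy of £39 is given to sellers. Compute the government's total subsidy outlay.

Government cost = £7683

Pre-subsidy: 259 - P = -5 + 2P gives P* = 88, x* = 171.
With the subsidy, sellers receive Ps = Pb + 39 for each unit, where Pb is the price buyers pay.
Supply in terms of Pb becomes xs = -5 + 2(Pb + 39) = 73 + 2Pb. Setting this equal to demand: 259 - Pb = 73 + 2Pb, so Pb = 62.
Sellers receive Ps = 62 + 39 = 101; x' = 259 − 1·62 = 197.
Government outlay = subsidy × quantity = 39 × 197 = 7683.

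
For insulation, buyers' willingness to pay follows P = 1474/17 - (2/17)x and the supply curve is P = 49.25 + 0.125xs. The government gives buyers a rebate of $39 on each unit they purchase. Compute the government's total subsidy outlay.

Government cost = 135174/11

Pre-subsidy: 1474/17 - (2/17)x = 49.25 + 0.125x gives x* = 1698/11 and P* = 754/11.
With the rebate, buyers effectively pay Pb = Ps − 39, where Ps is the price sellers receive.
On the curves, Pb = 1474/17 - (2/17)x and Ps = 49.25 + 0.125x; the wedge Ps − Pb = 39 gives 49.25 + 0.125x − (1474/17 - (2/17)x) = 39, so x' = 3466/11.
Then Pb = 1474/17 − (2/17)·(3466/11) = 546/11 and Ps = 49.25 + 0.125·(3466/11) = 975/11.
Government outlay = subsidy × quantity = 39 × 3466/11 = 135174/11.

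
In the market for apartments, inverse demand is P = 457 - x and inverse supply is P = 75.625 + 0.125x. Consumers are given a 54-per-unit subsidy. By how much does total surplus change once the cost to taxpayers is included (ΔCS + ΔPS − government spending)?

Net change in total surplus = -1296

Pre-subsidy: 457 - x = 75.625 + 0.125x gives x* = 339 and P* = 118.
With the rebate, buyers effectively pay Pb = Ps − 54, where Ps is the price sellers receive.
On the curves, Pb = 457 - x and Ps = 75.625 + 0.125x; the wedge Ps − Pb = 54 gives 75.625 + 0.125x − (457 - x) = 54, so x' = 387.
Then Pb = 457 − 1·387 = 70 and Ps = 75.625 + 0.125·387 = 124.
ΔCS = ½(339 + 387)(118 − 70) = 17424; ΔPS = ½(339 + 387)(124 − 118) = 2178.
Government spending = 54 × 387 = 20898.
Net change = 17424 + 2178 − 20898 = -1296. The loss equals the DWL triangle ½·54·48.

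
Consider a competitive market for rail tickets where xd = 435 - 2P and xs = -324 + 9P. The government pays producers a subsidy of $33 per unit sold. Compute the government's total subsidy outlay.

Pre-subsidy: 435 - 2P = -324 + 9P gives P* = 69, x* = 297.
With the subsidy, sellers receive Ps = Pb + 33 for each unit, where Pb is the price buyers pay.
Supply in terms of Pb becomes xs = -324 + 9(Pb + 33) = -27 + 9Pb. Setting this equal to demand: 435 - 2Pb = -27 + 9Pb, so Pb = 42.
Sellers receive Ps = 42 + 33 = 75; x' = 435 − 2·42 = 351.
Government outlay = subsidy × quantity = 33 × 351 = 11583.

Government cost = $11583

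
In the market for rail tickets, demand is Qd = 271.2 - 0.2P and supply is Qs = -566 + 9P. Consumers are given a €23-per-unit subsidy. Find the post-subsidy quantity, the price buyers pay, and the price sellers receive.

Pre-subsidy: 271.2 - 0.2P = -566 + 9P gives P* = 91, Q* = 253.
With the rebate, buyers effectively pay Pb = Ps − 23, where Ps is the price sellers receive.
Demand in terms of Ps becomes Qd = 271.2 − 0.2(Ps − 23) = 275.8 - 0.2Ps. Setting this equal to supply: 275.8 - 0.2Ps = -566 + 9Ps, so Ps = 91.5.
Buyers pay Pb = 91.5 − 23 = 68.5; Q' = -566 + 9·91.5 = 257.5.

Q' = 257.5; buyers pay €68.5; sellers receive €91.5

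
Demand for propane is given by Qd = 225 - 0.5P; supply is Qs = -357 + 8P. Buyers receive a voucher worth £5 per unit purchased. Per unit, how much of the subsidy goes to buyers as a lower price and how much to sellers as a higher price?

Pre-subsidy: 225 - 0.5P = -357 + 8P gives P* = 1164/17, Q* = 3243/17.
With the rebate, buyers effectively pay Pb = Ps − 5, where Ps is the price sellers receive.
Demand in terms of Ps becomes Qd = 225 − 0.5(Ps − 5) = 227.5 - 0.5Ps. Setting this equal to supply: 227.5 - 0.5Ps = -357 + 8Ps, so Ps = 1169/17.
Buyers pay Pb = 1169/17 − 5 = 1084/17; Q' = -357 + 8·(1169/17) = 3283/17.
Buyers' price falls by P* − Pb = 1164/17 − 1084/17 = 80/17; sellers' price rises by Ps − P* = 1169/17 − 1164/17 = 5/17.

Buyers gain 80/17 per unit; sellers gain 5/17 per unit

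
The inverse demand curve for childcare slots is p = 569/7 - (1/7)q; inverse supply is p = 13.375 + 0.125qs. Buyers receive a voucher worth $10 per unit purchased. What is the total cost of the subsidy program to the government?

Pre-subsidy: 569/7 - (1/7)q = 13.375 + 0.125q gives q* = 3803/15 and p* = 676/15.
With the rebate, buyers effectively pay pb = ps − 10, where ps is the price sellers receive.
On the curves, pb = 569/7 - (1/7)q and ps = 13.375 + 0.125q; the wedge ps − pb = 10 gives 13.375 + 0.125q − (569/7 - (1/7)q) = 10, so q' = 4363/15.
Then pb = 569/7 − (1/7)·(4363/15) = 596/15 and ps = 13.375 + 0.125·(4363/15) = 746/15.
Government outlay = subsidy × quantity = 10 × 4363/15 = 8726/3.

Government cost = 8726/3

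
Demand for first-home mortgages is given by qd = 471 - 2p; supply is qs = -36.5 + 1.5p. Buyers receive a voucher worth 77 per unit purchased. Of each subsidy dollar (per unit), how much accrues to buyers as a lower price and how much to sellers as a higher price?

Buyers gain 33 per unit; sellers gain 44 per unit

Pre-subsidy: 471 - 2p = -36.5 + 1.5p gives p* = 145, q* = 181.
With the rebate, buyers effectively pay pb = ps − 77, where ps is the price sellers receive.
Demand in terms of ps becomes qd = 471 − 2(ps − 77) = 625 - 2ps. Setting this equal to supply: 625 - 2ps = -36.5 + 1.5ps, so ps = 189.
Buyers pay pb = 189 − 77 = 112; q' = -36.5 + 1.5·189 = 247.
Buyers' price falls by p* − pb = 145 − 112 = 33; sellers' price rises by ps − p* = 189 − 145 = 44.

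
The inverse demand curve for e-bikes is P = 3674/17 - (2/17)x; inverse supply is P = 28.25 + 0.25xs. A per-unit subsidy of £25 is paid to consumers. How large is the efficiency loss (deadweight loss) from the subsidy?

Deadweight loss = £850

Pre-subsidy: 3674/17 - (2/17)x = 28.25 + 0.25x gives x* = 511 and P* = 156.
With the rebate, buyers effectively pay Pb = Ps − 25, where Ps is the price sellers receive.
On the curves, Pb = 3674/17 - (2/17)x and Ps = 28.25 + 0.25x; the wedge Ps − Pb = 25 gives 28.25 + 0.25x − (3674/17 - (2/17)x) = 25, so x' = 579.
Then Pb = 3674/17 − (2/17)·579 = 148 and Ps = 28.25 + 0.25·579 = 173.
The subsidy expands output by 579 − 511 = 68 past the efficient level; on those units the gap between marginal cost and willingness to pay runs from 0 up to 25.
DWL = ½ × 25 × 68 = 850.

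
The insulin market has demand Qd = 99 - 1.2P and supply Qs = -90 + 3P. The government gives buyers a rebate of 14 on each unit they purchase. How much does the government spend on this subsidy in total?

Pre-subsidy: 99 - 1.2P = -90 + 3P gives P* = 45, Q* = 45.
With the rebate, buyers effectively pay Pb = Ps − 14, where Ps is the price sellers receive.
Demand in terms of Ps becomes Qd = 99 − 1.2(Ps − 14) = 115.8 - 1.2Ps. Setting this equal to supply: 115.8 - 1.2Ps = -90 + 3Ps, so Ps = 49.
Buyers pay Pb = 49 − 14 = 35; Q' = -90 + 3·49 = 57.
Government outlay = subsidy × quantity = 14 × 57 = 798.

Government cost = 798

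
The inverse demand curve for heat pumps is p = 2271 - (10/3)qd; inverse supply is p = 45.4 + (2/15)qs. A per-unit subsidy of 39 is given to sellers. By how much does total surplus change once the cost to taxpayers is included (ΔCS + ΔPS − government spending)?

Pre-subsidy: 2271 - (10/3)q = 45.4 + (2/15)q gives q* = 642 and p* = 131.
With the subsidy, sellers receive ps = pb + 39 for each unit, where pb is the price buyers pay.
On the curves, pb = 2271 - (10/3)q and ps = 45.4 + (2/15)q; the wedge ps − pb = 39 gives 45.4 + (2/15)q − (2271 - (10/3)q) = 39, so q' = 653.25.
Then pb = 2271 − (10/3)·653.25 = 93.5 and ps = 45.4 + (2/15)·653.25 = 132.5.
ΔCS = ½(642 + 653.25)(131 − 93.5) = 24285.9375; ΔPS = ½(642 + 653.25)(132.5 − 131) = 971.4375.
Government spending = 39 × 653.25 = 25476.75.
Net change = 24285.9375 + 971.4375 − 25476.75 = -219.375. The loss equals the DWL triangle ½·39·11.25.

Net change in total surplus = -219.375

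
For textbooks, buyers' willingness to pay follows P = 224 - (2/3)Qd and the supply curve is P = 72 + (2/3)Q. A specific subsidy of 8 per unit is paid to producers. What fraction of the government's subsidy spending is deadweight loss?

Pre-subsidy: 224 - (2/3)Q = 72 + (2/3)Q gives Q* = 114 and P* = 148.
With the subsidy, sellers receive Ps = Pb + 8 for each unit, where Pb is the price buyers pay.
On the curves, Pb = 224 - (2/3)Q and Ps = 72 + (2/3)Q; the wedge Ps − Pb = 8 gives 72 + (2/3)Q − (224 - (2/3)Q) = 8, so Q' = 120.
Then Pb = 224 − (2/3)·120 = 144 and Ps = 72 + (2/3)·120 = 152.
ΔCS = ½(114 + 120)(148 − 144) = 468; ΔPS = ½(114 + 120)(152 − 148) = 468.
Government spending = 8 × 120 = 960.
DWL = ½ × 8 × (120 − 114) = 24; fraction = 24 / 960 = 0.025.

DWL / government spending = 0.025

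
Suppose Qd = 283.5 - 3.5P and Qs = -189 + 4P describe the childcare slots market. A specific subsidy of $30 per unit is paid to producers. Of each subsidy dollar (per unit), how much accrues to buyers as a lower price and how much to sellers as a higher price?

Buyers gain $16 per unit; sellers gain $14 per unit

Pre-subsidy: 283.5 - 3.5P = -189 + 4P gives P* = 63, Q* = 63.
With the subsidy, sellers receive Ps = Pb + 30 for each unit, where Pb is the price buyers pay.
Supply in terms of Pb becomes Qs = -189 + 4(Pb + 30) = -69 + 4Pb. Setting this equal to demand: 283.5 - 3.5Pb = -69 + 4Pb, so Pb = 47.
Sellers receive Ps = 47 + 30 = 77; Q' = 283.5 − 3.5·47 = 119.
Buyers' price falls by P* − Pb = 63 − 47 = 16; sellers' price rises by Ps − P* = 77 − 63 = 14.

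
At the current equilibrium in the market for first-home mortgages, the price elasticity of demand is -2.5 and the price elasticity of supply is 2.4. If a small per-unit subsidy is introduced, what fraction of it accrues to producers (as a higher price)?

Producer share = 25/49

For a small subsidy around the equilibrium, the benefit split depends on the relative slopes, which at a point are proportional to the elasticities.
Buyer share = εs/(εs + |εd|) = 2.4/(2.4 + 2.5) = 24/49; seller share = |εd|/(εs + |εd|) = 25/49.
So producers capture 25/49 of the subsidy.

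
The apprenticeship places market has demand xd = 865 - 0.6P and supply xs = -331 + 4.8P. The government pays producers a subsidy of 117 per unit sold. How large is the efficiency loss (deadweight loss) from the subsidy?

Deadweight loss = 3650.4

Pre-subsidy: 865 - 0.6P = -331 + 4.8P gives P* = 5980/27, x* = 6589/9.
With the subsidy, sellers receive Ps = Pb + 117 for each unit, where Pb is the price buyers pay.
Supply in terms of Pb becomes xs = -331 + 4.8(Pb + 117) = 230.6 + 4.8Pb. Setting this equal to demand: 865 - 0.6Pb = 230.6 + 4.8Pb, so Pb = 3172/27.
Sellers receive Ps = 3172/27 + 117 = 6331/27; x' = 865 − 0.6·(3172/27) = 35753/45.
The subsidy expands output by 35753/45 − 6589/9 = 62.4 past the efficient level; on those units the gap between marginal cost and willingness to pay runs from 0 up to 117.
DWL = ½ × 117 × 62.4 = 3650.4.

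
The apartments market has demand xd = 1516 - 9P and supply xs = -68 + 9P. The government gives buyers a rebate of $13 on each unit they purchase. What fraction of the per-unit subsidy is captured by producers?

Producer share = 0.5

Pre-subsidy: 1516 - 9P = -68 + 9P gives P* = 88, x* = 724.
With the rebate, buyers effectively pay Pb = Ps − 13, where Ps is the price sellers receive.
Demand in terms of Ps becomes xd = 1516 − 9(Ps − 13) = 1633 - 9Ps. Setting this equal to supply: 1633 - 9Ps = -68 + 9Ps, so Ps = 94.5.
Buyers pay Pb = 94.5 − 13 = 81.5; x' = -68 + 9·94.5 = 782.5.
Buyers' price falls by P* − Pb = 88 − 81.5 = 6.5; sellers' price rises by Ps − P* = 94.5 − 88 = 6.5.
So producers capture 6.5/13 = 0.5 of each unit of subsidy.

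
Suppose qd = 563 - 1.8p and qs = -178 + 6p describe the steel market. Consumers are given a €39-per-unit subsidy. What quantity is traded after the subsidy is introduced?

q' = 446

Pre-subsidy: 563 - 1.8p = -178 + 6p gives p* = 95, q* = 392.
With the rebate, buyers effectively pay pb = ps − 39, where ps is the price sellers receive.
Demand in terms of ps becomes qd = 563 − 1.8(ps − 39) = 633.2 - 1.8ps. Setting this equal to supply: 633.2 - 1.8ps = -178 + 6ps, so ps = 104.
Buyers pay pb = 104 − 39 = 65; q' = -178 + 6·104 = 446.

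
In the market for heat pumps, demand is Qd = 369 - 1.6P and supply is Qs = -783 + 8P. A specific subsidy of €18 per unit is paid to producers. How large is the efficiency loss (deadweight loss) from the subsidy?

Deadweight loss = €216

Pre-subsidy: 369 - 1.6P = -783 + 8P gives P* = 120, Q* = 177.
With the subsidy, sellers receive Ps = Pb + 18 for each unit, where Pb is the price buyers pay.
Supply in terms of Pb becomes Qs = -783 + 8(Pb + 18) = -639 + 8Pb. Setting this equal to demand: 369 - 1.6Pb = -639 + 8Pb, so Pb = 105.
Sellers receive Ps = 105 + 18 = 123; Q' = 369 − 1.6·105 = 201.
The subsidy expands output by 201 − 177 = 24 past the efficient level; on those units the gap between marginal cost and willingness to pay runs from 0 up to 18.
DWL = ½ × 18 × 24 = 216.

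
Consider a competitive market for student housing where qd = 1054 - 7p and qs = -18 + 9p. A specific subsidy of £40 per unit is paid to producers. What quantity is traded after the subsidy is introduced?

q' = 742.5

Pre-subsidy: 1054 - 7p = -18 + 9p gives p* = 67, q* = 585.
With the subsidy, sellers receive ps = pb + 40 for each unit, where pb is the price buyers pay.
Supply in terms of pb becomes qs = -18 + 9(pb + 40) = 342 + 9pb. Setting this equal to demand: 1054 - 7pb = 342 + 9pb, so pb = 44.5.
Sellers receive ps = 44.5 + 40 = 84.5; q' = 1054 − 7·44.5 = 742.5.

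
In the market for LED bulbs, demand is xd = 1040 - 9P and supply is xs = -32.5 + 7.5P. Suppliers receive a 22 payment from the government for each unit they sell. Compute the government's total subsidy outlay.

Pre-subsidy: 1040 - 9P = -32.5 + 7.5P gives P* = 65, x* = 455.
With the subsidy, sellers receive Ps = Pb + 22 for each unit, where Pb is the price buyers pay.
Supply in terms of Pb becomes xs = -32.5 + 7.5(Pb + 22) = 132.5 + 7.5Pb. Setting this equal to demand: 1040 - 9Pb = 132.5 + 7.5Pb, so Pb = 55.
Sellers receive Ps = 55 + 22 = 77; x' = 1040 − 9·55 = 545.
Government outlay = subsidy × quantity = 22 × 545 = 11990.

Government cost = 11990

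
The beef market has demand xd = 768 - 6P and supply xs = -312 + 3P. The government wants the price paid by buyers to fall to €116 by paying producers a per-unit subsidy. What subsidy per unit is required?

Required subsidy s = €12 per unit

At a buyer price of 116, quantity demanded is 768 − 6·116 = 72.
Sellers supply 72 only when they receive Ps with -312 + 3·Ps = 72, i.e. Ps = 128.
s = Ps − Pb = 128 − 116 = 12.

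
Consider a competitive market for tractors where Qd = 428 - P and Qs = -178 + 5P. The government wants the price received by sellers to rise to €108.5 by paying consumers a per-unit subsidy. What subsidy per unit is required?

At a seller price of 108.5, quantity supplied is -178 + 5·108.5 = 364.5.
Buyers absorb 364.5 only when they pay Pb with 428 − 1·Pb = 364.5, i.e. Pb = 63.5.
s = Ps − Pb = 108.5 − 63.5 = 45.

Required subsidy s = €45 per unit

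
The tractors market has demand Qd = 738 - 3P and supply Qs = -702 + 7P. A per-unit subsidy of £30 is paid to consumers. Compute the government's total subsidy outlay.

Government cost = £11070

Pre-subsidy: 738 - 3P = -702 + 7P gives P* = 144, Q* = 306.
With the rebate, buyers effectively pay Pb = Ps − 30, where Ps is the price sellers receive.
Demand in terms of Ps becomes Qd = 738 − 3(Ps − 30) = 828 - 3Ps. Setting this equal to supply: 828 - 3Ps = -702 + 7Ps, so Ps = 153.
Buyers pay Pb = 153 − 30 = 123; Q' = -702 + 7·153 = 369.
Government outlay = subsidy × quantity = 30 × 369 = 11070.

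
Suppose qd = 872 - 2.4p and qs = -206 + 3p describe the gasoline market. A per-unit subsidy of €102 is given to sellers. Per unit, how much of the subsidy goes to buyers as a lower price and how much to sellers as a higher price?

Pre-subsidy: 872 - 2.4p = -206 + 3p gives p* = 5390/27, q* = 3536/9.
With the subsidy, sellers receive ps = pb + 102 for each unit, where pb is the price buyers pay.
Supply in terms of pb becomes qs = -206 + 3(pb + 102) = 100 + 3pb. Setting this equal to demand: 872 - 2.4pb = 100 + 3pb, so pb = 3860/27.
Sellers receive ps = 3860/27 + 102 = 6614/27; q' = 872 − 2.4·(3860/27) = 4760/9.
Buyers' price falls by p* − pb = 5390/27 − 3860/27 = 170/3; sellers' price rises by ps − p* = 6614/27 − 5390/27 = 136/3.

Buyers gain 170/3 per unit; sellers gain 136/3 per unit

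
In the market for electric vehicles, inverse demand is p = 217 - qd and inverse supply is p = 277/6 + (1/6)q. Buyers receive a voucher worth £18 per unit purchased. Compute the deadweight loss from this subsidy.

Pre-subsidy: 217 - q = 277/6 + (1/6)q gives q* = 1025/7 and p* = 494/7.
With the rebate, buyers effectively pay pb = ps − 18, where ps is the price sellers receive.
On the curves, pb = 217 - q and ps = 277/6 + (1/6)q; the wedge ps − pb = 18 gives 277/6 + (1/6)q − (217 - q) = 18, so q' = 1133/7.
Then pb = 217 − 1·(1133/7) = 386/7 and ps = 277/6 + (1/6)·(1133/7) = 512/7.
The subsidy expands output by 1133/7 − 1025/7 = 108/7 past the efficient level; on those units the gap between marginal cost and willingness to pay runs from 0 up to 18.
DWL = ½ × 18 × 108/7 = 972/7.

Deadweight loss = 972/7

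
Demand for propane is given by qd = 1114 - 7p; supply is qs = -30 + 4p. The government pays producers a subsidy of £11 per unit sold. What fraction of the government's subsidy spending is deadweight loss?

Pre-subsidy: 1114 - 7p = -30 + 4p gives p* = 104, q* = 386.
With the subsidy, sellers receive ps = pb + 11 for each unit, where pb is the price buyers pay.
Supply in terms of pb becomes qs = -30 + 4(pb + 11) = 14 + 4pb. Setting this equal to demand: 1114 - 7pb = 14 + 4pb, so pb = 100.
Sellers receive ps = 100 + 11 = 111; q' = 1114 − 7·100 = 414.
ΔCS = ½(386 + 414)(104 − 100) = 1600; ΔPS = ½(386 + 414)(111 − 104) = 2800.
Government spending = 11 × 414 = 4554.
DWL = ½ × 11 × (414 − 386) = 154; fraction = 154 / 4554 = 7/207.

DWL / government spending = 7/207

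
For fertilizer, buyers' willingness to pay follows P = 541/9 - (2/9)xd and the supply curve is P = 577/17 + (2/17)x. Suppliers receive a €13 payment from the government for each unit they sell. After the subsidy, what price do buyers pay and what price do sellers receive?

Pre-subsidy: 541/9 - (2/9)x = 577/17 + (2/17)x gives x* = 77 and P* = 43.
With the subsidy, sellers receive Ps = Pb + 13 for each unit, where Pb is the price buyers pay.
On the curves, Pb = 541/9 - (2/9)x and Ps = 577/17 + (2/17)x; the wedge Ps − Pb = 13 gives 577/17 + (2/17)x − (541/9 - (2/9)x) = 13, so x' = 115.25.
Then Pb = 541/9 − (2/9)·115.25 = 34.5 and Ps = 577/17 + (2/17)·115.25 = 47.5.

Buyers pay €34.5; sellers receive €47.5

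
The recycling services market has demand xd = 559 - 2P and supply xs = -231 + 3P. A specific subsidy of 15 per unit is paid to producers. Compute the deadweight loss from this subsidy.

Deadweight loss = 135

Pre-subsidy: 559 - 2P = -231 + 3P gives P* = 158, x* = 243.
With the subsidy, sellers receive Ps = Pb + 15 for each unit, where Pb is the price buyers pay.
Supply in terms of Pb becomes xs = -231 + 3(Pb + 15) = -186 + 3Pb. Setting this equal to demand: 559 - 2Pb = -186 + 3Pb, so Pb = 149.
Sellers receive Ps = 149 + 15 = 164; x' = 559 − 2·149 = 261.
The subsidy expands output by 261 − 243 = 18 past the efficient level; on those units the gap between marginal cost and willingness to pay runs from 0 up to 15.
DWL = ½ × 15 × 18 = 135.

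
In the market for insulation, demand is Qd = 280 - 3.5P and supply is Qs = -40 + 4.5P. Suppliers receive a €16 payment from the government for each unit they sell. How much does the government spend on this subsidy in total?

Government cost = €2744

Pre-subsidy: 280 - 3.5P = -40 + 4.5P gives P* = 40, Q* = 140.
With the subsidy, sellers receive Ps = Pb + 16 for each unit, where Pb is the price buyers pay.
Supply in terms of Pb becomes Qs = -40 + 4.5(Pb + 16) = 32 + 4.5Pb. Setting this equal to demand: 280 - 3.5Pb = 32 + 4.5Pb, so Pb = 31.
Sellers receive Ps = 31 + 16 = 47; Q' = 280 − 3.5·31 = 171.5.
Government outlay = subsidy × quantity = 16 × 171.5 = 2744.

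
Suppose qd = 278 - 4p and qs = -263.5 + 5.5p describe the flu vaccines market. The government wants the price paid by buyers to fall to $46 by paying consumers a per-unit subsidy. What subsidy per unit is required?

Required subsidy s = $19 per unit

At a buyer price of 46, quantity demanded is 278 − 4·46 = 94.
Sellers supply 94 only when they receive ps with -263.5 + 5.5·ps = 94, i.e. ps = 65.
s = ps − pb = 65 − 46 = 19.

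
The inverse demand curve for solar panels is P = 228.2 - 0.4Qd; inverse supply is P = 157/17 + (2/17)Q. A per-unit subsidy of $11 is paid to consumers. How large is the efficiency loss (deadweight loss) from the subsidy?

Deadweight loss = $116.875

Pre-subsidy: 228.2 - 0.4Q = 157/17 + (2/17)Q gives Q* = 423 and P* = 59.
With the rebate, buyers effectively pay Pb = Ps − 11, where Ps is the price sellers receive.
On the curves, Pb = 228.2 - 0.4Q and Ps = 157/17 + (2/17)Q; the wedge Ps − Pb = 11 gives 157/17 + (2/17)Q − (228.2 - 0.4Q) = 11, so Q' = 444.25.
Then Pb = 228.2 − 0.4·444.25 = 50.5 and Ps = 157/17 + (2/17)·444.25 = 61.5.
The subsidy expands output by 444.25 − 423 = 21.25 past the efficient level; on those units the gap between marginal cost and willingness to pay runs from 0 up to 11.
DWL = ½ × 11 × 21.25 = 116.875.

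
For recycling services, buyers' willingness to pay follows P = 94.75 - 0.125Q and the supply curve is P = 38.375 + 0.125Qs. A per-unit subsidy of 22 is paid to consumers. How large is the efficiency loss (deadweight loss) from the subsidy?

Deadweight loss = 968

Pre-subsidy: 94.75 - 0.125Q = 38.375 + 0.125Q gives Q* = 225.5 and P* = 66.5625.
With the rebate, buyers effectively pay Pb = Ps − 22, where Ps is the price sellers receive.
On the curves, Pb = 94.75 - 0.125Q and Ps = 38.375 + 0.125Q; the wedge Ps − Pb = 22 gives 38.375 + 0.125Q − (94.75 - 0.125Q) = 22, so Q' = 313.5.
Then Pb = 94.75 − 0.125·313.5 = 55.5625 and Ps = 38.375 + 0.125·313.5 = 77.5625.
The subsidy expands output by 313.5 − 225.5 = 88 past the efficient level; on those units the gap between marginal cost and willingness to pay runs from 0 up to 22.
DWL = ½ × 22 × 88 = 968.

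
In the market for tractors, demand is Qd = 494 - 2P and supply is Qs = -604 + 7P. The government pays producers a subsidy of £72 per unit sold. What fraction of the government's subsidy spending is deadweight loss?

Pre-subsidy: 494 - 2P = -604 + 7P gives P* = 122, Q* = 250.
With the subsidy, sellers receive Ps = Pb + 72 for each unit, where Pb is the price buyers pay.
Supply in terms of Pb becomes Qs = -604 + 7(Pb + 72) = -100 + 7Pb. Setting this equal to demand: 494 - 2Pb = -100 + 7Pb, so Pb = 66.
Sellers receive Ps = 66 + 72 = 138; Q' = 494 − 2·66 = 362.
ΔCS = ½(250 + 362)(122 − 66) = 17136; ΔPS = ½(250 + 362)(138 − 122) = 4896.
Government spending = 72 × 362 = 26064.
DWL = ½ × 72 × (362 − 250) = 4032; fraction = 4032 / 26064 = 28/181.

DWL / government spending = 28/181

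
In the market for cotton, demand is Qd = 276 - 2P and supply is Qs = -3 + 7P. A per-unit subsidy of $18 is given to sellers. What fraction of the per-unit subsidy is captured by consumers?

Consumer share = 7/9

Pre-subsidy: 276 - 2P = -3 + 7P gives P* = 31, Q* = 214.
With the subsidy, sellers receive Ps = Pb + 18 for each unit, where Pb is the price buyers pay.
Supply in terms of Pb becomes Qs = -3 + 7(Pb + 18) = 123 + 7Pb. Setting this equal to demand: 276 - 2Pb = 123 + 7Pb, so Pb = 17.
Sellers receive Ps = 17 + 18 = 35; Q' = 276 − 2·17 = 242.
Buyers' price falls by P* − Pb = 31 − 17 = 14; sellers' price rises by Ps − P* = 35 − 31 = 4.
So consumers capture 14/18 = 7/9 of each unit of subsidy.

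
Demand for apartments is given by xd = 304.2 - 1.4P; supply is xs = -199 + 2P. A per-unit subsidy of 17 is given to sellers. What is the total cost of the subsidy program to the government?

Government cost = 1887

Pre-subsidy: 304.2 - 1.4P = -199 + 2P gives P* = 148, x* = 97.
With the subsidy, sellers receive Ps = Pb + 17 for each unit, where Pb is the price buyers pay.
Supply in terms of Pb becomes xs = -199 + 2(Pb + 17) = -165 + 2Pb. Setting this equal to demand: 304.2 - 1.4Pb = -165 + 2Pb, so Pb = 138.
Sellers receive Ps = 138 + 17 = 155; x' = 304.2 − 1.4·138 = 111.
Government outlay = subsidy × quantity = 17 × 111 = 1887.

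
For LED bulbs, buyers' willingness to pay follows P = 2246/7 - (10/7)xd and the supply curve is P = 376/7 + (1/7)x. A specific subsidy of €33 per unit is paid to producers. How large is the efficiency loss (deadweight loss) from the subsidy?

Pre-subsidy: 2246/7 - (10/7)x = 376/7 + (1/7)x gives x* = 170 and P* = 78.
With the subsidy, sellers receive Ps = Pb + 33 for each unit, where Pb is the price buyers pay.
On the curves, Pb = 2246/7 - (10/7)x and Ps = 376/7 + (1/7)x; the wedge Ps − Pb = 33 gives 376/7 + (1/7)x − (2246/7 - (10/7)x) = 33, so x' = 191.
Then Pb = 2246/7 − (10/7)·191 = 48 and Ps = 376/7 + (1/7)·191 = 81.
The subsidy expands output by 191 − 170 = 21 past the efficient level; on those units the gap between marginal cost and willingness to pay runs from 0 up to 33.
DWL = ½ × 33 × 21 = 346.5.

Deadweight loss = €346.5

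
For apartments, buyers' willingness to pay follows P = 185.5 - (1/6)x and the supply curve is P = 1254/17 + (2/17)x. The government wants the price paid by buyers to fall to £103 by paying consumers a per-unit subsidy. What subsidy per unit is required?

At a buyer price of 103, quantity demanded is 1113 − 6·103 = 495.
Sellers supply 495 only when they receive Ps = 1254/17 + (2/17)·495 = 132.
s = Ps − Pb = 132 − 103 = 29.

Required subsidy s = £29 per unit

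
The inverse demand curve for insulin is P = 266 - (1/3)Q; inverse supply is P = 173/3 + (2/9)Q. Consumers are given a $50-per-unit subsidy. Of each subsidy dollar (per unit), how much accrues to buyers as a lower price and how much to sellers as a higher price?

Buyers gain $30 per unit; sellers gain $20 per unit

Pre-subsidy: 266 - (1/3)Q = 173/3 + (2/9)Q gives Q* = 375 and P* = 141.
With the rebate, buyers effectively pay Pb = Ps − 50, where Ps is the price sellers receive.
On the curves, Pb = 266 - (1/3)Q and Ps = 173/3 + (2/9)Q; the wedge Ps − Pb = 50 gives 173/3 + (2/9)Q − (266 - (1/3)Q) = 50, so Q' = 465.
Then Pb = 266 − (1/3)·465 = 111 and Ps = 173/3 + (2/9)·465 = 161.
Buyers' price falls by P* − Pb = 141 − 111 = 30; sellers' price rises by Ps − P* = 161 − 141 = 20.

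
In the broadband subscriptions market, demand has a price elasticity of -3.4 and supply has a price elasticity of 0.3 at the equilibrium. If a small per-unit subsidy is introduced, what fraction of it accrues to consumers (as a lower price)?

For a small subsidy around the equilibrium, the benefit split depends on the relative slopes, which at a point are proportional to the elasticities.
Buyer share = εs/(εs + |εd|) = 0.3/(0.3 + 3.4) = 3/37; seller share = |εd|/(εs + |εd|) = 34/37.

Consumer share = 3/37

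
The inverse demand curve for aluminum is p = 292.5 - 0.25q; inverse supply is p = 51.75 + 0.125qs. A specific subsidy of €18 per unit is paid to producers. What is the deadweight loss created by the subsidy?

Deadweight loss = €432

Pre-subsidy: 292.5 - 0.25q = 51.75 + 0.125q gives q* = 642 and p* = 132.
With the subsidy, sellers receive ps = pb + 18 for each unit, where pb is the price buyers pay.
On the curves, pb = 292.5 - 0.25q and ps = 51.75 + 0.125q; the wedge ps − pb = 18 gives 51.75 + 0.125q − (292.5 - 0.25q) = 18, so q' = 690.
Then pb = 292.5 − 0.25·690 = 120 and ps = 51.75 + 0.125·690 = 138.
The subsidy expands output by 690 − 642 = 48 past the efficient level; on those units the gap between marginal cost and willingness to pay runs from 0 up to 18.
DWL = ½ × 18 × 48 = 432.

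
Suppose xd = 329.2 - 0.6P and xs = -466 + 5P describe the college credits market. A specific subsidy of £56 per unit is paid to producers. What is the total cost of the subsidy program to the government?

Government cost = £15344

Pre-subsidy: 329.2 - 0.6P = -466 + 5P gives P* = 142, x* = 244.
With the subsidy, sellers receive Ps = Pb + 56 for each unit, where Pb is the price buyers pay.
Supply in terms of Pb becomes xs = -466 + 5(Pb + 56) = -186 + 5Pb. Setting this equal to demand: 329.2 - 0.6Pb = -186 + 5Pb, so Pb = 92.
Sellers receive Ps = 92 + 56 = 148; x' = 329.2 − 0.6·92 = 274.
Government outlay = subsidy × quantity = 56 × 274 = 15344.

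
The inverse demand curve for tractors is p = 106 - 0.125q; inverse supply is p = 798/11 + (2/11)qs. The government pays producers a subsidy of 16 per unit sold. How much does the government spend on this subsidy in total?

Pre-subsidy: 106 - 0.125q = 798/11 + (2/11)q gives q* = 2944/27 and p* = 2494/27.
With the subsidy, sellers receive ps = pb + 16 for each unit, where pb is the price buyers pay.
On the curves, pb = 106 - 0.125q and ps = 798/11 + (2/11)q; the wedge ps − pb = 16 gives 798/11 + (2/11)q − (106 - 0.125q) = 16, so q' = 4352/27.
Then pb = 106 − 0.125·(4352/27) = 2318/27 and ps = 798/11 + (2/11)·(4352/27) = 2750/27.
Government outlay = subsidy × quantity = 16 × 4352/27 = 69632/27.

Government cost = 69632/27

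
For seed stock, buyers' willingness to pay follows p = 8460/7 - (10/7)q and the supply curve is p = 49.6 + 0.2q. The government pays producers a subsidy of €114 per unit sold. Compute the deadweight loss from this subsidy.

Pre-subsidy: 8460/7 - (10/7)q = 49.6 + 0.2q gives q* = 40564/57 and p* = 10940/57.
With the subsidy, sellers receive ps = pb + 114 for each unit, where pb is the price buyers pay.
On the curves, pb = 8460/7 - (10/7)q and ps = 49.6 + 0.2q; the wedge ps − pb = 114 gives 49.6 + 0.2q − (8460/7 - (10/7)q) = 114, so q' = 44554/57.
Then pb = 8460/7 − (10/7)·(44554/57) = 5240/57 and ps = 49.6 + 0.2·(44554/57) = 11738/57.
The subsidy expands output by 44554/57 − 40564/57 = 70 past the efficient level; on those units the gap between marginal cost and willingness to pay runs from 0 up to 114.
DWL = ½ × 114 × 70 = 3990.

Deadweight loss = €3990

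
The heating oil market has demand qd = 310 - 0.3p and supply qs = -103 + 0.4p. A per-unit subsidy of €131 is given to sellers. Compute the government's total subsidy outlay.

Pre-subsidy: 310 - 0.3p = -103 + 0.4p gives p* = 590, q* = 133.
With the subsidy, sellers receive ps = pb + 131 for each unit, where pb is the price buyers pay.
Supply in terms of pb becomes qs = -103 + 0.4(pb + 131) = -50.6 + 0.4pb. Setting this equal to demand: 310 - 0.3pb = -50.6 + 0.4pb, so pb = 3606/7.
Sellers receive ps = 3606/7 + 131 = 4523/7; q' = 310 − 0.3·(3606/7) = 5441/35.
Government outlay = subsidy × quantity = 131 × 5441/35 = 712771/35.

Government cost = 712771/35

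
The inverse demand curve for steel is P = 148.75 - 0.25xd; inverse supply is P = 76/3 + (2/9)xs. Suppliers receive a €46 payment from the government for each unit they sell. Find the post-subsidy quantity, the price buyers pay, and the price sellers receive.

x' = 6099/17; buyers pay 1004/17; sellers receive 1786/17

Pre-subsidy: 148.75 - 0.25x = 76/3 + (2/9)x gives x* = 4443/17 and P* = 1418/17.
With the subsidy, sellers receive Ps = Pb + 46 for each unit, where Pb is the price buyers pay.
On the curves, Pb = 148.75 - 0.25x and Ps = 76/3 + (2/9)x; the wedge Ps − Pb = 46 gives 76/3 + (2/9)x − (148.75 - 0.25x) = 46, so x' = 6099/17.
Then Pb = 148.75 − 0.25·(6099/17) = 1004/17 and Ps = 76/3 + (2/9)·(6099/17) = 1786/17.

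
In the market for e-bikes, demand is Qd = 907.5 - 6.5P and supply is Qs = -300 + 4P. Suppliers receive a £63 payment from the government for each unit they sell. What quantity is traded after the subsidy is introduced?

Pre-subsidy: 907.5 - 6.5P = -300 + 4P gives P* = 115, Q* = 160.
With the subsidy, sellers receive Ps = Pb + 63 for each unit, where Pb is the price buyers pay.
Supply in terms of Pb becomes Qs = -300 + 4(Pb + 63) = -48 + 4Pb. Setting this equal to demand: 907.5 - 6.5Pb = -48 + 4Pb, so Pb = 91.
Sellers receive Ps = 91 + 63 = 154; Q' = 907.5 − 6.5·91 = 316.

Q' = 316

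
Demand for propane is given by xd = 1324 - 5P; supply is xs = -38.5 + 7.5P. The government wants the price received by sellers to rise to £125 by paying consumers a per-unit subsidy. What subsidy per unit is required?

At a seller price of 125, quantity supplied is -38.5 + 7.5·125 = 899.
Buyers absorb 899 only when they pay Pb with 1324 − 5·Pb = 899, i.e. Pb = 85.
s = Ps − Pb = 125 − 85 = 40.

Required subsidy s = £40 per unit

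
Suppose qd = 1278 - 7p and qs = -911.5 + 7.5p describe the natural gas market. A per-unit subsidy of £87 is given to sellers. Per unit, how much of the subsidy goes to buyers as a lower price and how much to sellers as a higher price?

Buyers gain £45 per unit; sellers gain £42 per unit

Pre-subsidy: 1278 - 7p = -911.5 + 7.5p gives p* = 151, q* = 221.
With the subsidy, sellers receive ps = pb + 87 for each unit, where pb is the price buyers pay.
Supply in terms of pb becomes qs = -911.5 + 7.5(pb + 87) = -259 + 7.5pb. Setting this equal to demand: 1278 - 7pb = -259 + 7.5pb, so pb = 106.
Sellers receive ps = 106 + 87 = 193; q' = 1278 − 7·106 = 536.
Buyers' price falls by p* − pb = 151 − 106 = 45; sellers' price rises by ps − p* = 193 − 151 = 42.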